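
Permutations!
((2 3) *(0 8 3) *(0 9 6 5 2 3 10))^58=[8, 1, 6, 3, 4, 9, 2, 7, 10, 5, 0]=(0 8 10)(2 6)(5 9)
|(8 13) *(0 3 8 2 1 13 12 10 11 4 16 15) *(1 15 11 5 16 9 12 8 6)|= |(0 3 6 1 13 2 15)(4 9 12 10 5 16 11)|= 7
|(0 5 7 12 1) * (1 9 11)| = |(0 5 7 12 9 11 1)| = 7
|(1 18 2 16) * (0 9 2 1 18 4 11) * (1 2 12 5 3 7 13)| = |(0 9 12 5 3 7 13 1 4 11)(2 16 18)| = 30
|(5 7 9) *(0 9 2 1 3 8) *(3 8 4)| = 14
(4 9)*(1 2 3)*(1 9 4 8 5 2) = (2 3 9 8 5) = [0, 1, 3, 9, 4, 2, 6, 7, 5, 8]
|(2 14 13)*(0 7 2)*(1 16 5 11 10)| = |(0 7 2 14 13)(1 16 5 11 10)| = 5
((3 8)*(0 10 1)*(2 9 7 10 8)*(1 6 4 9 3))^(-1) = (0 1 8)(2 3)(4 6 10 7 9) = [1, 8, 3, 2, 6, 5, 10, 9, 0, 4, 7]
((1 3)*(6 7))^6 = (7) = [0, 1, 2, 3, 4, 5, 6, 7]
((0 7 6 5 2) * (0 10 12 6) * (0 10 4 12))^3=(2 6 4 5 12)=[0, 1, 6, 3, 5, 12, 4, 7, 8, 9, 10, 11, 2]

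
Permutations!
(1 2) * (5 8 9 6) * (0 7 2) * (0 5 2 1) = (0 7 1 5 8 9 6 2) = [7, 5, 0, 3, 4, 8, 2, 1, 9, 6]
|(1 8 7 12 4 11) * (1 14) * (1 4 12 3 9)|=|(1 8 7 3 9)(4 11 14)|=15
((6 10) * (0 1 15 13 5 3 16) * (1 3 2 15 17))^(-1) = (0 16 3)(1 17)(2 5 13 15)(6 10) = [16, 17, 5, 0, 4, 13, 10, 7, 8, 9, 6, 11, 12, 15, 14, 2, 3, 1]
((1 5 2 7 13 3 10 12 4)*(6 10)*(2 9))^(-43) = (1 5 9 2 7 13 3 6 10 12 4) = [0, 5, 7, 6, 1, 9, 10, 13, 8, 2, 12, 11, 4, 3]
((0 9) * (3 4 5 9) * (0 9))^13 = (9)(0 3 4 5) = [3, 1, 2, 4, 5, 0, 6, 7, 8, 9]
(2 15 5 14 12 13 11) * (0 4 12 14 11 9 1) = (0 4 12 13 9 1)(2 15 5 11) = [4, 0, 15, 3, 12, 11, 6, 7, 8, 1, 10, 2, 13, 9, 14, 5]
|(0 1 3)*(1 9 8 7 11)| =|(0 9 8 7 11 1 3)| =7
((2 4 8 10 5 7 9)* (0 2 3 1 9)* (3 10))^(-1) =(0 7 5 10 9 1 3 8 4 2) =[7, 3, 0, 8, 2, 10, 6, 5, 4, 1, 9]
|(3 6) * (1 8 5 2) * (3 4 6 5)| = 10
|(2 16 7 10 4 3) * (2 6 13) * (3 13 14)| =6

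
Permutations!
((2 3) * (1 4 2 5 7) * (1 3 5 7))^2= (7)(1 2)(4 5)= [0, 2, 1, 3, 5, 4, 6, 7]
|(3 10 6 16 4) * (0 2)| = |(0 2)(3 10 6 16 4)| = 10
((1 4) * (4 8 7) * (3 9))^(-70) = [0, 7, 2, 3, 8, 5, 6, 1, 4, 9] = (9)(1 7)(4 8)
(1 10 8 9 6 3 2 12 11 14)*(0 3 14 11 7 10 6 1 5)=[3, 6, 12, 2, 4, 0, 14, 10, 9, 1, 8, 11, 7, 13, 5]=(0 3 2 12 7 10 8 9 1 6 14 5)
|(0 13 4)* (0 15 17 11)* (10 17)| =7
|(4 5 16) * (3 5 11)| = |(3 5 16 4 11)| = 5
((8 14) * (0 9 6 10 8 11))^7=(14)=[0, 1, 2, 3, 4, 5, 6, 7, 8, 9, 10, 11, 12, 13, 14]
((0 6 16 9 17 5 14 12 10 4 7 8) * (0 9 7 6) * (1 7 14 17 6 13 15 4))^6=(17)(1 14 9)(6 7 12)(8 10 16)=[0, 14, 2, 3, 4, 5, 7, 12, 10, 1, 16, 11, 6, 13, 9, 15, 8, 17]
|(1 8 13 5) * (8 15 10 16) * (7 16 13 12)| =|(1 15 10 13 5)(7 16 8 12)| =20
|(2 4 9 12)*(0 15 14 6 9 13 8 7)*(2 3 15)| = 6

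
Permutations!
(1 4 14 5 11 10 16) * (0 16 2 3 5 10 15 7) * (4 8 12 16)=(0 4 14 10 2 3 5 11 15 7)(1 8 12 16)=[4, 8, 3, 5, 14, 11, 6, 0, 12, 9, 2, 15, 16, 13, 10, 7, 1]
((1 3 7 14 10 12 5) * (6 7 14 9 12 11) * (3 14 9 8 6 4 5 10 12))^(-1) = (1 5 4 11 10 12 14)(3 9)(6 8 7) = [0, 5, 2, 9, 11, 4, 8, 6, 7, 3, 12, 10, 14, 13, 1]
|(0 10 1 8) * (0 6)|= 5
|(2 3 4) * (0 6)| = |(0 6)(2 3 4)| = 6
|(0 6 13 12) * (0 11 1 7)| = 7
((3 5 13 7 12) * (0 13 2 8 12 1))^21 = (0 13 7 1)(2 8 12 3 5) = [13, 0, 8, 5, 4, 2, 6, 1, 12, 9, 10, 11, 3, 7]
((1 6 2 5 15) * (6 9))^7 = (1 9 6 2 5 15) = [0, 9, 5, 3, 4, 15, 2, 7, 8, 6, 10, 11, 12, 13, 14, 1]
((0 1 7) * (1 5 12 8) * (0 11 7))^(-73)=(0 12 1 5 8)(7 11)=[12, 5, 2, 3, 4, 8, 6, 11, 0, 9, 10, 7, 1]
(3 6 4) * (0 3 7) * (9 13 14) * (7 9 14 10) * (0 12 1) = [3, 0, 2, 6, 9, 5, 4, 12, 8, 13, 7, 11, 1, 10, 14] = (14)(0 3 6 4 9 13 10 7 12 1)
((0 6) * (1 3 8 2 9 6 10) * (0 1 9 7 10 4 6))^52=(0 6 3 2 10)(1 8 7 9 4)=[6, 8, 10, 2, 1, 5, 3, 9, 7, 4, 0]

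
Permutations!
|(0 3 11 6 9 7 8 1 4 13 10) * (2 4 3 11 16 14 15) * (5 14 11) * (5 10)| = |(0 10)(1 3 16 11 6 9 7 8)(2 4 13 5 14 15)| = 24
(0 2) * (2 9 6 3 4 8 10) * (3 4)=[9, 1, 0, 3, 8, 5, 4, 7, 10, 6, 2]=(0 9 6 4 8 10 2)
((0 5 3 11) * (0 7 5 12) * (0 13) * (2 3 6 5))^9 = (13)(2 3 11 7)(5 6) = [0, 1, 3, 11, 4, 6, 5, 2, 8, 9, 10, 7, 12, 13]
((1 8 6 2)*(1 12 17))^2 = (1 6 12)(2 17 8) = [0, 6, 17, 3, 4, 5, 12, 7, 2, 9, 10, 11, 1, 13, 14, 15, 16, 8]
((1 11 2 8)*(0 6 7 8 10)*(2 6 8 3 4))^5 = (0 7)(1 4)(2 11)(3 8)(6 10) = [7, 4, 11, 8, 1, 5, 10, 0, 3, 9, 6, 2]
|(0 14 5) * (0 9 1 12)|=6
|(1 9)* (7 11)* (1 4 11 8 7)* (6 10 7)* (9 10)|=|(1 10 7 8 6 9 4 11)|=8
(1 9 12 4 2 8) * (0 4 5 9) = [4, 0, 8, 3, 2, 9, 6, 7, 1, 12, 10, 11, 5] = (0 4 2 8 1)(5 9 12)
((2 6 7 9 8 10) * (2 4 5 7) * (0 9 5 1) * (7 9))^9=(0 7 5 9 8 10 4 1)(2 6)=[7, 0, 6, 3, 1, 9, 2, 5, 10, 8, 4]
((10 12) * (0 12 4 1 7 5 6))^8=(12)=[0, 1, 2, 3, 4, 5, 6, 7, 8, 9, 10, 11, 12]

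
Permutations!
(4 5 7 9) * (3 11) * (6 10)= (3 11)(4 5 7 9)(6 10)= [0, 1, 2, 11, 5, 7, 10, 9, 8, 4, 6, 3]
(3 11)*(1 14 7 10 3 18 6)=(1 14 7 10 3 11 18 6)=[0, 14, 2, 11, 4, 5, 1, 10, 8, 9, 3, 18, 12, 13, 7, 15, 16, 17, 6]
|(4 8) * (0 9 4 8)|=|(0 9 4)|=3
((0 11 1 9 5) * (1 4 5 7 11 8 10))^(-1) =(0 5 4 11 7 9 1 10 8) =[5, 10, 2, 3, 11, 4, 6, 9, 0, 1, 8, 7]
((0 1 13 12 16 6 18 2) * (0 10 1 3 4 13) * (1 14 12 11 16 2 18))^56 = (18) = [0, 1, 2, 3, 4, 5, 6, 7, 8, 9, 10, 11, 12, 13, 14, 15, 16, 17, 18]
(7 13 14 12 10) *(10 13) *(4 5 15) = [0, 1, 2, 3, 5, 15, 6, 10, 8, 9, 7, 11, 13, 14, 12, 4] = (4 5 15)(7 10)(12 13 14)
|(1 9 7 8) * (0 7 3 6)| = 7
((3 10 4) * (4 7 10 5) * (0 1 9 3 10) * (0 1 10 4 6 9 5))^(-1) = (0 3 9 6 5 1 7 10) = [3, 7, 2, 9, 4, 1, 5, 10, 8, 6, 0]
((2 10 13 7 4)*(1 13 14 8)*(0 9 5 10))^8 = (0 7 8 5 2 13 14 9 4 1 10) = [7, 10, 13, 3, 1, 2, 6, 8, 5, 4, 0, 11, 12, 14, 9]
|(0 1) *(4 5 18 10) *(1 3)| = 12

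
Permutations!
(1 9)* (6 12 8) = (1 9)(6 12 8) = [0, 9, 2, 3, 4, 5, 12, 7, 6, 1, 10, 11, 8]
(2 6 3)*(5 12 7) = (2 6 3)(5 12 7) = [0, 1, 6, 2, 4, 12, 3, 5, 8, 9, 10, 11, 7]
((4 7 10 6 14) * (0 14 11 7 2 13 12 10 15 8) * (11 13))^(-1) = (0 8 15 7 11 2 4 14)(6 10 12 13) = [8, 1, 4, 3, 14, 5, 10, 11, 15, 9, 12, 2, 13, 6, 0, 7]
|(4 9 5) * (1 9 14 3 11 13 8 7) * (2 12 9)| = |(1 2 12 9 5 4 14 3 11 13 8 7)| = 12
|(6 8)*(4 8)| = |(4 8 6)| = 3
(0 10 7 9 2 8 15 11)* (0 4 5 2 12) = (0 10 7 9 12)(2 8 15 11 4 5) = [10, 1, 8, 3, 5, 2, 6, 9, 15, 12, 7, 4, 0, 13, 14, 11]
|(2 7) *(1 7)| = |(1 7 2)| = 3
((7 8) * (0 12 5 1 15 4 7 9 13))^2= [5, 4, 2, 3, 8, 15, 6, 9, 13, 0, 10, 11, 1, 12, 14, 7]= (0 5 15 7 9)(1 4 8 13 12)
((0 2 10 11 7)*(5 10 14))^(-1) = (0 7 11 10 5 14 2) = [7, 1, 0, 3, 4, 14, 6, 11, 8, 9, 5, 10, 12, 13, 2]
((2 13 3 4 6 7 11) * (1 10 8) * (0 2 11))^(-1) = [7, 8, 0, 13, 3, 5, 4, 6, 10, 9, 1, 11, 12, 2] = (0 7 6 4 3 13 2)(1 8 10)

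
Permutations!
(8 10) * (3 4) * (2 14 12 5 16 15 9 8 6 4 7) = (2 14 12 5 16 15 9 8 10 6 4 3 7) = [0, 1, 14, 7, 3, 16, 4, 2, 10, 8, 6, 11, 5, 13, 12, 9, 15]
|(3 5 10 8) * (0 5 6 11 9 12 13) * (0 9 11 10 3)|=|(0 5 3 6 10 8)(9 12 13)|=6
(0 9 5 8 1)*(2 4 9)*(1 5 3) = (0 2 4 9 3 1)(5 8) = [2, 0, 4, 1, 9, 8, 6, 7, 5, 3]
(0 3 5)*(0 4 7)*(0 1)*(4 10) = (0 3 5 10 4 7 1) = [3, 0, 2, 5, 7, 10, 6, 1, 8, 9, 4]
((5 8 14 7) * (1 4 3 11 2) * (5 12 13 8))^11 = (1 4 3 11 2)(7 12 13 8 14) = [0, 4, 1, 11, 3, 5, 6, 12, 14, 9, 10, 2, 13, 8, 7]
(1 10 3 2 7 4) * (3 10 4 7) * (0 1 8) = (10)(0 1 4 8)(2 3) = [1, 4, 3, 2, 8, 5, 6, 7, 0, 9, 10]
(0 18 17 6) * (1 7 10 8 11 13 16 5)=(0 18 17 6)(1 7 10 8 11 13 16 5)=[18, 7, 2, 3, 4, 1, 0, 10, 11, 9, 8, 13, 12, 16, 14, 15, 5, 6, 17]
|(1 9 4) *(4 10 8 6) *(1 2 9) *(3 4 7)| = 8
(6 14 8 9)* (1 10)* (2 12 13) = (1 10)(2 12 13)(6 14 8 9) = [0, 10, 12, 3, 4, 5, 14, 7, 9, 6, 1, 11, 13, 2, 8]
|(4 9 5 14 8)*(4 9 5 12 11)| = 7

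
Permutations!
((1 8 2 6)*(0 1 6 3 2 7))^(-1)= [7, 0, 3, 2, 4, 5, 6, 8, 1]= (0 7 8 1)(2 3)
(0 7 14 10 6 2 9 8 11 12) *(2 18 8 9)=(0 7 14 10 6 18 8 11 12)=[7, 1, 2, 3, 4, 5, 18, 14, 11, 9, 6, 12, 0, 13, 10, 15, 16, 17, 8]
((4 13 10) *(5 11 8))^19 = [0, 1, 2, 3, 13, 11, 6, 7, 5, 9, 4, 8, 12, 10] = (4 13 10)(5 11 8)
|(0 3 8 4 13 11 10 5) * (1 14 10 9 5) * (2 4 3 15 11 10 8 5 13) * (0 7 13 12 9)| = 24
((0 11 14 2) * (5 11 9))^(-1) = [2, 1, 14, 3, 4, 9, 6, 7, 8, 0, 10, 5, 12, 13, 11] = (0 2 14 11 5 9)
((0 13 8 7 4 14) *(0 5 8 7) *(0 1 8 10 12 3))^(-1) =[3, 8, 2, 12, 7, 14, 6, 13, 1, 9, 5, 11, 10, 0, 4] =(0 3 12 10 5 14 4 7 13)(1 8)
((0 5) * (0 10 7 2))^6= (0 5 10 7 2)= [5, 1, 0, 3, 4, 10, 6, 2, 8, 9, 7]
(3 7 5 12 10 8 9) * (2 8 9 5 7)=(2 8 5 12 10 9 3)=[0, 1, 8, 2, 4, 12, 6, 7, 5, 3, 9, 11, 10]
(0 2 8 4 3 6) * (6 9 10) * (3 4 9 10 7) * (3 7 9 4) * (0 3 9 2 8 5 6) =(0 8 4 9 2 5 6 3 10) =[8, 1, 5, 10, 9, 6, 3, 7, 4, 2, 0]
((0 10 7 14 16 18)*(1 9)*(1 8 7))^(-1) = (0 18 16 14 7 8 9 1 10) = [18, 10, 2, 3, 4, 5, 6, 8, 9, 1, 0, 11, 12, 13, 7, 15, 14, 17, 16]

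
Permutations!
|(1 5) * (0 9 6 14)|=4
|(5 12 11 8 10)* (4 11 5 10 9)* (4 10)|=10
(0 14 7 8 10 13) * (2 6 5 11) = [14, 1, 6, 3, 4, 11, 5, 8, 10, 9, 13, 2, 12, 0, 7] = (0 14 7 8 10 13)(2 6 5 11)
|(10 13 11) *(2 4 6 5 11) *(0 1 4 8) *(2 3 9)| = 12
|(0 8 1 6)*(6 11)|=|(0 8 1 11 6)|=5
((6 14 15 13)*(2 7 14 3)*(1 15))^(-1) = [0, 14, 3, 6, 4, 5, 13, 2, 8, 9, 10, 11, 12, 15, 7, 1] = (1 14 7 2 3 6 13 15)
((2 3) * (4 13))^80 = (13) = [0, 1, 2, 3, 4, 5, 6, 7, 8, 9, 10, 11, 12, 13]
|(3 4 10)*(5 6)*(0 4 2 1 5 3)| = |(0 4 10)(1 5 6 3 2)| = 15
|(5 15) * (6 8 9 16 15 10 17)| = 8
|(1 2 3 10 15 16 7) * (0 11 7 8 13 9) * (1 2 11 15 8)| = |(0 15 16 1 11 7 2 3 10 8 13 9)| = 12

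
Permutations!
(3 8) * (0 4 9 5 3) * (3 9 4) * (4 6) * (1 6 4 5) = (0 3 8)(1 6 5 9) = [3, 6, 2, 8, 4, 9, 5, 7, 0, 1]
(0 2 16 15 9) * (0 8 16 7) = (0 2 7)(8 16 15 9) = [2, 1, 7, 3, 4, 5, 6, 0, 16, 8, 10, 11, 12, 13, 14, 9, 15]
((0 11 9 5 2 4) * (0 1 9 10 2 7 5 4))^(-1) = (0 2 10 11)(1 4 9)(5 7) = [2, 4, 10, 3, 9, 7, 6, 5, 8, 1, 11, 0]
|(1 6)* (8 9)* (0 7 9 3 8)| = |(0 7 9)(1 6)(3 8)| = 6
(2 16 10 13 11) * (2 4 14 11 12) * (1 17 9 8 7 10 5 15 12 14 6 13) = (1 17 9 8 7 10)(2 16 5 15 12)(4 6 13 14 11) = [0, 17, 16, 3, 6, 15, 13, 10, 7, 8, 1, 4, 2, 14, 11, 12, 5, 9]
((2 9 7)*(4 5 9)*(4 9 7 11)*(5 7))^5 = [0, 1, 2, 3, 4, 5, 6, 7, 8, 9, 10, 11] = (11)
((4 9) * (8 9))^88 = (4 8 9) = [0, 1, 2, 3, 8, 5, 6, 7, 9, 4]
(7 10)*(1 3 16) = (1 3 16)(7 10) = [0, 3, 2, 16, 4, 5, 6, 10, 8, 9, 7, 11, 12, 13, 14, 15, 1]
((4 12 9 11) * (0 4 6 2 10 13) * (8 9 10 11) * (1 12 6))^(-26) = (0 4 6 2 11 1 12 10 13) = [4, 12, 11, 3, 6, 5, 2, 7, 8, 9, 13, 1, 10, 0]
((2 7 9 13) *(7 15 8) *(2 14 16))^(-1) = (2 16 14 13 9 7 8 15) = [0, 1, 16, 3, 4, 5, 6, 8, 15, 7, 10, 11, 12, 9, 13, 2, 14]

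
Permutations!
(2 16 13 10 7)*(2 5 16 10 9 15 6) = (2 10 7 5 16 13 9 15 6) = [0, 1, 10, 3, 4, 16, 2, 5, 8, 15, 7, 11, 12, 9, 14, 6, 13]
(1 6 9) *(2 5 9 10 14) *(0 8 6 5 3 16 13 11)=(0 8 6 10 14 2 3 16 13 11)(1 5 9)=[8, 5, 3, 16, 4, 9, 10, 7, 6, 1, 14, 0, 12, 11, 2, 15, 13]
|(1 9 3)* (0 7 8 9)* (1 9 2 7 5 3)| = 15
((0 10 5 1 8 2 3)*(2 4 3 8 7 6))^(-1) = (0 3 4 8 2 6 7 1 5 10) = [3, 5, 6, 4, 8, 10, 7, 1, 2, 9, 0]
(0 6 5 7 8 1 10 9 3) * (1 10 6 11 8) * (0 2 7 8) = [11, 6, 7, 2, 4, 8, 5, 1, 10, 3, 9, 0] = (0 11)(1 6 5 8 10 9 3 2 7)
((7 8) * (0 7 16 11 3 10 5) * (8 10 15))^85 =[7, 1, 2, 3, 4, 0, 6, 10, 8, 9, 5, 11, 12, 13, 14, 15, 16] =(16)(0 7 10 5)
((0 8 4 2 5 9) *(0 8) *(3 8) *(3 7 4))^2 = (2 9 4 5 7) = [0, 1, 9, 3, 5, 7, 6, 2, 8, 4]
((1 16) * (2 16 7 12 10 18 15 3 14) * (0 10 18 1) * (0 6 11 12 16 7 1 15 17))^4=(0 14 6 17 3 16 18 15 7 12 10 2 11)=[14, 1, 11, 16, 4, 5, 17, 12, 8, 9, 2, 0, 10, 13, 6, 7, 18, 3, 15]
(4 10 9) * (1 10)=(1 10 9 4)=[0, 10, 2, 3, 1, 5, 6, 7, 8, 4, 9]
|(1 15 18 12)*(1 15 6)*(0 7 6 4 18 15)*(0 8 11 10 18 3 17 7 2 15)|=30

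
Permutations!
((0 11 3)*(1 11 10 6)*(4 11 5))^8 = (11) = [0, 1, 2, 3, 4, 5, 6, 7, 8, 9, 10, 11]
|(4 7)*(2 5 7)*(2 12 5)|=|(4 12 5 7)|=4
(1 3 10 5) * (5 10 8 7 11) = (1 3 8 7 11 5) = [0, 3, 2, 8, 4, 1, 6, 11, 7, 9, 10, 5]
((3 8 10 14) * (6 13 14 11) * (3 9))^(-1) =[0, 1, 2, 9, 4, 5, 11, 7, 3, 14, 8, 10, 12, 6, 13] =(3 9 14 13 6 11 10 8)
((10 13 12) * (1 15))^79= [0, 15, 2, 3, 4, 5, 6, 7, 8, 9, 13, 11, 10, 12, 14, 1]= (1 15)(10 13 12)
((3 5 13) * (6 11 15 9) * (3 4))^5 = (3 5 13 4)(6 11 15 9) = [0, 1, 2, 5, 3, 13, 11, 7, 8, 6, 10, 15, 12, 4, 14, 9]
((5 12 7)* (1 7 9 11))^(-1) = (1 11 9 12 5 7) = [0, 11, 2, 3, 4, 7, 6, 1, 8, 12, 10, 9, 5]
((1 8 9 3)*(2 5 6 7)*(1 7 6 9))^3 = (1 8)(2 3 5 7 9) = [0, 8, 3, 5, 4, 7, 6, 9, 1, 2]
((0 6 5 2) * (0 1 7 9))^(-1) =(0 9 7 1 2 5 6) =[9, 2, 5, 3, 4, 6, 0, 1, 8, 7]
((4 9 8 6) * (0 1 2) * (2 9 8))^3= (0 2 9 1)= [2, 0, 9, 3, 4, 5, 6, 7, 8, 1]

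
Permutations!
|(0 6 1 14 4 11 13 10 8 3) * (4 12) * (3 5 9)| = |(0 6 1 14 12 4 11 13 10 8 5 9 3)| = 13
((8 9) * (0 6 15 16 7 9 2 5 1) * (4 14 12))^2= (0 15 7 8 5)(1 6 16 9 2)(4 12 14)= [15, 6, 1, 3, 12, 0, 16, 8, 5, 2, 10, 11, 14, 13, 4, 7, 9]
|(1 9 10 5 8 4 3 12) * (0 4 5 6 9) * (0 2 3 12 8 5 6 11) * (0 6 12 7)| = |(0 4 7)(1 2 3 8 12)(6 9 10 11)| = 60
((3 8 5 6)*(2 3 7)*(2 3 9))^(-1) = [0, 1, 9, 7, 4, 8, 5, 6, 3, 2] = (2 9)(3 7 6 5 8)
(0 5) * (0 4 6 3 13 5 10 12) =(0 10 12)(3 13 5 4 6) =[10, 1, 2, 13, 6, 4, 3, 7, 8, 9, 12, 11, 0, 5]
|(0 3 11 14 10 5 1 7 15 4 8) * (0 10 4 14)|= 24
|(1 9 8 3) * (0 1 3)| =|(0 1 9 8)| =4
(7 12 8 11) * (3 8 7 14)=(3 8 11 14)(7 12)=[0, 1, 2, 8, 4, 5, 6, 12, 11, 9, 10, 14, 7, 13, 3]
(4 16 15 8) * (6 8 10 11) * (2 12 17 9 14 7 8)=(2 12 17 9 14 7 8 4 16 15 10 11 6)=[0, 1, 12, 3, 16, 5, 2, 8, 4, 14, 11, 6, 17, 13, 7, 10, 15, 9]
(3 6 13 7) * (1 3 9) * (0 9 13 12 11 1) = (0 9)(1 3 6 12 11)(7 13) = [9, 3, 2, 6, 4, 5, 12, 13, 8, 0, 10, 1, 11, 7]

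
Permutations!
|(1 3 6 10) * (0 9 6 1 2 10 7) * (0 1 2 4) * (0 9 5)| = 8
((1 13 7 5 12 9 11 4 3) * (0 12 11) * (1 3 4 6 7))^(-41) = (0 12 9)(1 13)(5 7 6 11) = [12, 13, 2, 3, 4, 7, 11, 6, 8, 0, 10, 5, 9, 1]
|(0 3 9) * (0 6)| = |(0 3 9 6)| = 4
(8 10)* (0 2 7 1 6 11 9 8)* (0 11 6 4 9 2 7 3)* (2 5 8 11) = (0 7 1 4 9 11 5 8 10 2 3) = [7, 4, 3, 0, 9, 8, 6, 1, 10, 11, 2, 5]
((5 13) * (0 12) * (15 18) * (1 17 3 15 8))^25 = (0 12)(1 17 3 15 18 8)(5 13) = [12, 17, 2, 15, 4, 13, 6, 7, 1, 9, 10, 11, 0, 5, 14, 18, 16, 3, 8]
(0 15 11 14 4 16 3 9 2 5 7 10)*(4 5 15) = (0 4 16 3 9 2 15 11 14 5 7 10) = [4, 1, 15, 9, 16, 7, 6, 10, 8, 2, 0, 14, 12, 13, 5, 11, 3]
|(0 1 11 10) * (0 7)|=|(0 1 11 10 7)|=5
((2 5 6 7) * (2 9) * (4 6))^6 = [0, 1, 2, 3, 4, 5, 6, 7, 8, 9] = (9)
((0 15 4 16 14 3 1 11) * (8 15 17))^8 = (0 1 14 4 8)(3 16 15 17 11) = [1, 14, 2, 16, 8, 5, 6, 7, 0, 9, 10, 3, 12, 13, 4, 17, 15, 11]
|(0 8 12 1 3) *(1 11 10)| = |(0 8 12 11 10 1 3)| = 7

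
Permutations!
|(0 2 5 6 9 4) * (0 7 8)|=|(0 2 5 6 9 4 7 8)|=8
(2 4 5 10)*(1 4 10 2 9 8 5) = (1 4)(2 10 9 8 5) = [0, 4, 10, 3, 1, 2, 6, 7, 5, 8, 9]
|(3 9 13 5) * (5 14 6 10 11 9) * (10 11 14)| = |(3 5)(6 11 9 13 10 14)| = 6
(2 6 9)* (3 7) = [0, 1, 6, 7, 4, 5, 9, 3, 8, 2] = (2 6 9)(3 7)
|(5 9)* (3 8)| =2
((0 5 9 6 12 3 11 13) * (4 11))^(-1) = (0 13 11 4 3 12 6 9 5) = [13, 1, 2, 12, 3, 0, 9, 7, 8, 5, 10, 4, 6, 11]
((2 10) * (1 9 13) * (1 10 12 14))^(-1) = [0, 14, 10, 3, 4, 5, 6, 7, 8, 1, 13, 11, 2, 9, 12] = (1 14 12 2 10 13 9)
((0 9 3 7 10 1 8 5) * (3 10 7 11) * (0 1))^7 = [9, 8, 2, 11, 4, 1, 6, 7, 5, 10, 0, 3] = (0 9 10)(1 8 5)(3 11)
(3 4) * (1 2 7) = (1 2 7)(3 4) = [0, 2, 7, 4, 3, 5, 6, 1]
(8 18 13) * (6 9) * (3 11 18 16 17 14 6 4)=(3 11 18 13 8 16 17 14 6 9 4)=[0, 1, 2, 11, 3, 5, 9, 7, 16, 4, 10, 18, 12, 8, 6, 15, 17, 14, 13]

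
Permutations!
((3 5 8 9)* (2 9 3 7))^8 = (2 7 9)(3 8 5) = [0, 1, 7, 8, 4, 3, 6, 9, 5, 2]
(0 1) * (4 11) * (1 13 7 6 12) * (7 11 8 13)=(0 7 6 12 1)(4 8 13 11)=[7, 0, 2, 3, 8, 5, 12, 6, 13, 9, 10, 4, 1, 11]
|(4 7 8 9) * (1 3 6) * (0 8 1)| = 8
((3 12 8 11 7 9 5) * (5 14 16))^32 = [0, 1, 2, 9, 4, 7, 6, 3, 16, 12, 10, 5, 14, 13, 8, 15, 11] = (3 9 12 14 8 16 11 5 7)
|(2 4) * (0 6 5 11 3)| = |(0 6 5 11 3)(2 4)| = 10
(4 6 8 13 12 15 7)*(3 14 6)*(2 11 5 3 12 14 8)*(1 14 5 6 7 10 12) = (1 14 7 4)(2 11 6)(3 8 13 5)(10 12 15) = [0, 14, 11, 8, 1, 3, 2, 4, 13, 9, 12, 6, 15, 5, 7, 10]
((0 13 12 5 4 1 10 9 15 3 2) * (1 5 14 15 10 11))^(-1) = (0 2 3 15 14 12 13)(1 11)(4 5)(9 10) = [2, 11, 3, 15, 5, 4, 6, 7, 8, 10, 9, 1, 13, 0, 12, 14]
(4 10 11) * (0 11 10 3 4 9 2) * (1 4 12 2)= (0 11 9 1 4 3 12 2)= [11, 4, 0, 12, 3, 5, 6, 7, 8, 1, 10, 9, 2]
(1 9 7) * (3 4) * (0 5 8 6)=(0 5 8 6)(1 9 7)(3 4)=[5, 9, 2, 4, 3, 8, 0, 1, 6, 7]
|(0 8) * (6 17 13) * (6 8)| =|(0 6 17 13 8)| =5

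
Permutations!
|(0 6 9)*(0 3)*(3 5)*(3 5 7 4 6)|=4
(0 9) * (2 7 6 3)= (0 9)(2 7 6 3)= [9, 1, 7, 2, 4, 5, 3, 6, 8, 0]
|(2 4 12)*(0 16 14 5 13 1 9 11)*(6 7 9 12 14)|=42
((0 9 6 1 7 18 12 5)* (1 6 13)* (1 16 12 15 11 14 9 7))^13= (0 18 11 9 16 5 7 15 14 13 12)= [18, 1, 2, 3, 4, 7, 6, 15, 8, 16, 10, 9, 0, 12, 13, 14, 5, 17, 11]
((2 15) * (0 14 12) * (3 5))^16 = (15)(0 14 12) = [14, 1, 2, 3, 4, 5, 6, 7, 8, 9, 10, 11, 0, 13, 12, 15]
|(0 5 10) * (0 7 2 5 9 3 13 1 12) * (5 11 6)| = |(0 9 3 13 1 12)(2 11 6 5 10 7)| = 6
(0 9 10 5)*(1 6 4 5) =(0 9 10 1 6 4 5) =[9, 6, 2, 3, 5, 0, 4, 7, 8, 10, 1]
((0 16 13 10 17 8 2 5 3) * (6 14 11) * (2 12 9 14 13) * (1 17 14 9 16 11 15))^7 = [1, 3, 10, 15, 4, 14, 8, 7, 11, 9, 16, 17, 6, 12, 2, 5, 13, 0] = (0 1 3 15 5 14 2 10 16 13 12 6 8 11 17)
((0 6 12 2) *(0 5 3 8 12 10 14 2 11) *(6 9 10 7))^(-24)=(0 3 10 12 2)(5 9 8 14 11)=[3, 1, 0, 10, 4, 9, 6, 7, 14, 8, 12, 5, 2, 13, 11]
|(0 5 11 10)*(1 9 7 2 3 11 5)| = |(0 1 9 7 2 3 11 10)| = 8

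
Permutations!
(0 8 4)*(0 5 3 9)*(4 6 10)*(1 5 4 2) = (0 8 6 10 2 1 5 3 9) = [8, 5, 1, 9, 4, 3, 10, 7, 6, 0, 2]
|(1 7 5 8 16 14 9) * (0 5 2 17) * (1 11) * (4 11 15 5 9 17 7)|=|(0 9 15 5 8 16 14 17)(1 4 11)(2 7)|=24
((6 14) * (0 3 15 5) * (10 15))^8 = (0 15 3 5 10) = [15, 1, 2, 5, 4, 10, 6, 7, 8, 9, 0, 11, 12, 13, 14, 3]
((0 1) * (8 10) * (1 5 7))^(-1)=(0 1 7 5)(8 10)=[1, 7, 2, 3, 4, 0, 6, 5, 10, 9, 8]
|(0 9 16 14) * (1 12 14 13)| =|(0 9 16 13 1 12 14)| =7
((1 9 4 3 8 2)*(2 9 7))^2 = [0, 2, 7, 9, 8, 5, 6, 1, 4, 3] = (1 2 7)(3 9)(4 8)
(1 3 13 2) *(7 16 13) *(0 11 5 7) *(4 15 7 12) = (0 11 5 12 4 15 7 16 13 2 1 3) = [11, 3, 1, 0, 15, 12, 6, 16, 8, 9, 10, 5, 4, 2, 14, 7, 13]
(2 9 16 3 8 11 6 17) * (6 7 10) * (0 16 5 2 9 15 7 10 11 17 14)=(0 16 3 8 17 9 5 2 15 7 11 10 6 14)=[16, 1, 15, 8, 4, 2, 14, 11, 17, 5, 6, 10, 12, 13, 0, 7, 3, 9]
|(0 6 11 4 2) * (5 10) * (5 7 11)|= 8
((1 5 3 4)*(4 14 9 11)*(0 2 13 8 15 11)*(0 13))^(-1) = [2, 4, 0, 5, 11, 1, 6, 7, 13, 14, 10, 15, 12, 9, 3, 8] = (0 2)(1 4 11 15 8 13 9 14 3 5)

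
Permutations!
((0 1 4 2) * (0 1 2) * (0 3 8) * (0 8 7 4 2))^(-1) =[0, 2, 1, 4, 7, 5, 6, 3, 8] =(8)(1 2)(3 4 7)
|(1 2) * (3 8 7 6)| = |(1 2)(3 8 7 6)| = 4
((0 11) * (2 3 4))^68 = [0, 1, 4, 2, 3, 5, 6, 7, 8, 9, 10, 11] = (11)(2 4 3)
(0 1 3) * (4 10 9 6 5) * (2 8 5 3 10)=[1, 10, 8, 0, 2, 4, 3, 7, 5, 6, 9]=(0 1 10 9 6 3)(2 8 5 4)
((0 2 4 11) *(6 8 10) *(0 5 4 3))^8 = (0 3 2)(4 5 11)(6 10 8) = [3, 1, 0, 2, 5, 11, 10, 7, 6, 9, 8, 4]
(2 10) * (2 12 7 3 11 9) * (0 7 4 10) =[7, 1, 0, 11, 10, 5, 6, 3, 8, 2, 12, 9, 4] =(0 7 3 11 9 2)(4 10 12)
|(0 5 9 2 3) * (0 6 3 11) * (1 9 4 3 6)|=|(0 5 4 3 1 9 2 11)|=8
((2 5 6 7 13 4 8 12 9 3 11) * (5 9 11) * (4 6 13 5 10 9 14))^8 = (2 4 12)(3 9 10)(8 11 14) = [0, 1, 4, 9, 12, 5, 6, 7, 11, 10, 3, 14, 2, 13, 8]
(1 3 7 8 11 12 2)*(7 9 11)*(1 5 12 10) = (1 3 9 11 10)(2 5 12)(7 8) = [0, 3, 5, 9, 4, 12, 6, 8, 7, 11, 1, 10, 2]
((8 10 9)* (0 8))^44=(10)=[0, 1, 2, 3, 4, 5, 6, 7, 8, 9, 10]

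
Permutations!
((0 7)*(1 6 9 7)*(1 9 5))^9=(9)=[0, 1, 2, 3, 4, 5, 6, 7, 8, 9]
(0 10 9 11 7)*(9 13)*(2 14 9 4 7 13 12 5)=(0 10 12 5 2 14 9 11 13 4 7)=[10, 1, 14, 3, 7, 2, 6, 0, 8, 11, 12, 13, 5, 4, 9]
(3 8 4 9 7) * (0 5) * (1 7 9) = [5, 7, 2, 8, 1, 0, 6, 3, 4, 9] = (9)(0 5)(1 7 3 8 4)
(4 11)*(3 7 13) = (3 7 13)(4 11) = [0, 1, 2, 7, 11, 5, 6, 13, 8, 9, 10, 4, 12, 3]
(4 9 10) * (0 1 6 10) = (0 1 6 10 4 9) = [1, 6, 2, 3, 9, 5, 10, 7, 8, 0, 4]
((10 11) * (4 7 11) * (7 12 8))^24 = (12) = [0, 1, 2, 3, 4, 5, 6, 7, 8, 9, 10, 11, 12]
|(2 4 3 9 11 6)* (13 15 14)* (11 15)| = 9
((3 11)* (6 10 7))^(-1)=(3 11)(6 7 10)=[0, 1, 2, 11, 4, 5, 7, 10, 8, 9, 6, 3]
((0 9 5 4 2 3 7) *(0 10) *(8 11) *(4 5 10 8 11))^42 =[0, 1, 7, 8, 3, 5, 6, 4, 2, 9, 10, 11] =(11)(2 7 4 3 8)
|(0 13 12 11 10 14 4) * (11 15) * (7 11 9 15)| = 8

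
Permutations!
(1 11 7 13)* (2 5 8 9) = [0, 11, 5, 3, 4, 8, 6, 13, 9, 2, 10, 7, 12, 1] = (1 11 7 13)(2 5 8 9)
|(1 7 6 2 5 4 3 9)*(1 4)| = |(1 7 6 2 5)(3 9 4)| = 15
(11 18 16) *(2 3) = (2 3)(11 18 16) = [0, 1, 3, 2, 4, 5, 6, 7, 8, 9, 10, 18, 12, 13, 14, 15, 11, 17, 16]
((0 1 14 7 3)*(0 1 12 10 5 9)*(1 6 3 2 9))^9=(14)(3 6)=[0, 1, 2, 6, 4, 5, 3, 7, 8, 9, 10, 11, 12, 13, 14]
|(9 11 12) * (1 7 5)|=|(1 7 5)(9 11 12)|=3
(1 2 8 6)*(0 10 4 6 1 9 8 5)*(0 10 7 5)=(0 7 5 10 4 6 9 8 1 2)=[7, 2, 0, 3, 6, 10, 9, 5, 1, 8, 4]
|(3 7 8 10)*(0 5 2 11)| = |(0 5 2 11)(3 7 8 10)| = 4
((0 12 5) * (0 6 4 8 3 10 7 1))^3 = (0 6 3 1 5 8 7 12 4 10) = [6, 5, 2, 1, 10, 8, 3, 12, 7, 9, 0, 11, 4]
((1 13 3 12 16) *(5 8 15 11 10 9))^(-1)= (1 16 12 3 13)(5 9 10 11 15 8)= [0, 16, 2, 13, 4, 9, 6, 7, 5, 10, 11, 15, 3, 1, 14, 8, 12]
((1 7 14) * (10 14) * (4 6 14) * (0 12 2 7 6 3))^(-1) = [3, 14, 12, 4, 10, 5, 1, 2, 8, 9, 7, 11, 0, 13, 6] = (0 3 4 10 7 2 12)(1 14 6)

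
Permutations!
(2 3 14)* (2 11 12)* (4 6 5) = (2 3 14 11 12)(4 6 5) = [0, 1, 3, 14, 6, 4, 5, 7, 8, 9, 10, 12, 2, 13, 11]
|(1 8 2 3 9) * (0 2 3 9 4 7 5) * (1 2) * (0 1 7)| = 14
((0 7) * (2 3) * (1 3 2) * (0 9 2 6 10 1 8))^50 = [10, 9, 8, 2, 4, 5, 0, 1, 6, 3, 7] = (0 10 7 1 9 3 2 8 6)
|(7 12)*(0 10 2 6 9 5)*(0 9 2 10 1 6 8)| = |(0 1 6 2 8)(5 9)(7 12)| = 10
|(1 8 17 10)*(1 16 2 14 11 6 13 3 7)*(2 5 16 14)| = 10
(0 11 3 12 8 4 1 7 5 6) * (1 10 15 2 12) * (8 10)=(0 11 3 1 7 5 6)(2 12 10 15)(4 8)=[11, 7, 12, 1, 8, 6, 0, 5, 4, 9, 15, 3, 10, 13, 14, 2]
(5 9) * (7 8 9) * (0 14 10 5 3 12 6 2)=[14, 1, 0, 12, 4, 7, 2, 8, 9, 3, 5, 11, 6, 13, 10]=(0 14 10 5 7 8 9 3 12 6 2)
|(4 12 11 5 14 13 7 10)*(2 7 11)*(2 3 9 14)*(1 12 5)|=35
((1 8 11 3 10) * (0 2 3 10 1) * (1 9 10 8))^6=(11)(0 2 3 9 10)=[2, 1, 3, 9, 4, 5, 6, 7, 8, 10, 0, 11]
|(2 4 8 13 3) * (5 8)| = |(2 4 5 8 13 3)| = 6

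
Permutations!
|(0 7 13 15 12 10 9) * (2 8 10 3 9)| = |(0 7 13 15 12 3 9)(2 8 10)| = 21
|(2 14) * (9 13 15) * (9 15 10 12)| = 4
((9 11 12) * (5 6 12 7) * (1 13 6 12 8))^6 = (1 6)(5 12 9 11 7)(8 13) = [0, 6, 2, 3, 4, 12, 1, 5, 13, 11, 10, 7, 9, 8]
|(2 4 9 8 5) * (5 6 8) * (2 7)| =|(2 4 9 5 7)(6 8)| =10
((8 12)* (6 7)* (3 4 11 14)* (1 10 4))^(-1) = (1 3 14 11 4 10)(6 7)(8 12) = [0, 3, 2, 14, 10, 5, 7, 6, 12, 9, 1, 4, 8, 13, 11]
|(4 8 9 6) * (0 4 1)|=6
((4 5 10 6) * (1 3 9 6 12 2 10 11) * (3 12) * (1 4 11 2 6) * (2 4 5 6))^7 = (1 12 2 10 3 9)(4 5 11 6) = [0, 12, 10, 9, 5, 11, 4, 7, 8, 1, 3, 6, 2]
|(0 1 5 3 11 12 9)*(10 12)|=|(0 1 5 3 11 10 12 9)|=8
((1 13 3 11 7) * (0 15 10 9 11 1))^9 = (0 9)(7 10)(11 15) = [9, 1, 2, 3, 4, 5, 6, 10, 8, 0, 7, 15, 12, 13, 14, 11]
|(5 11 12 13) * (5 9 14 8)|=|(5 11 12 13 9 14 8)|=7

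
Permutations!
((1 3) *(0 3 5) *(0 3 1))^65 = (0 1 5 3) = [1, 5, 2, 0, 4, 3]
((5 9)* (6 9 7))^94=(5 6)(7 9)=[0, 1, 2, 3, 4, 6, 5, 9, 8, 7]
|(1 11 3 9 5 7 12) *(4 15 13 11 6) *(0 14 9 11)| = |(0 14 9 5 7 12 1 6 4 15 13)(3 11)| = 22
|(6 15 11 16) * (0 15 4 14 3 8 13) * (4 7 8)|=|(0 15 11 16 6 7 8 13)(3 4 14)|=24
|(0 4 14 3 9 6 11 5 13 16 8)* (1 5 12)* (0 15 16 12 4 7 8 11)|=44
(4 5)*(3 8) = (3 8)(4 5) = [0, 1, 2, 8, 5, 4, 6, 7, 3]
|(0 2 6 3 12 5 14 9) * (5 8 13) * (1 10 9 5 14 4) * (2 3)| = |(0 3 12 8 13 14 5 4 1 10 9)(2 6)| = 22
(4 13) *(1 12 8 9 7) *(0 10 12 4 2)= (0 10 12 8 9 7 1 4 13 2)= [10, 4, 0, 3, 13, 5, 6, 1, 9, 7, 12, 11, 8, 2]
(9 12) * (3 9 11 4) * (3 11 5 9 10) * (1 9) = [0, 9, 2, 10, 11, 1, 6, 7, 8, 12, 3, 4, 5] = (1 9 12 5)(3 10)(4 11)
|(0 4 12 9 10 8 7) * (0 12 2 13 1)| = 5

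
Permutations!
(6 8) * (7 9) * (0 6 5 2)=[6, 1, 0, 3, 4, 2, 8, 9, 5, 7]=(0 6 8 5 2)(7 9)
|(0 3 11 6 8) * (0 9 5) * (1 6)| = |(0 3 11 1 6 8 9 5)| = 8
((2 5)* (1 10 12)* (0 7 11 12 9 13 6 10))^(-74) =(0 7 11 12 1)(6 9)(10 13) =[7, 0, 2, 3, 4, 5, 9, 11, 8, 6, 13, 12, 1, 10]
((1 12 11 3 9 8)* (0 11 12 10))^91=(12)=[0, 1, 2, 3, 4, 5, 6, 7, 8, 9, 10, 11, 12]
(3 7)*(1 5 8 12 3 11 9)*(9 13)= (1 5 8 12 3 7 11 13 9)= [0, 5, 2, 7, 4, 8, 6, 11, 12, 1, 10, 13, 3, 9]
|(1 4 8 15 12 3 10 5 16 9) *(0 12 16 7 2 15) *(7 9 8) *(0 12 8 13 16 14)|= 26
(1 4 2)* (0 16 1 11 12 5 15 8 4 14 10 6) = [16, 14, 11, 3, 2, 15, 0, 7, 4, 9, 6, 12, 5, 13, 10, 8, 1] = (0 16 1 14 10 6)(2 11 12 5 15 8 4)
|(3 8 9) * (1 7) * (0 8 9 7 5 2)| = 6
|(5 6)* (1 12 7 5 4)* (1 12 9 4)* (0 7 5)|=6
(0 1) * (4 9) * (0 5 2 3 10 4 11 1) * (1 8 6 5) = (2 3 10 4 9 11 8 6 5) = [0, 1, 3, 10, 9, 2, 5, 7, 6, 11, 4, 8]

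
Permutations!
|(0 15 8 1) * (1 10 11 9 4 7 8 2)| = |(0 15 2 1)(4 7 8 10 11 9)| = 12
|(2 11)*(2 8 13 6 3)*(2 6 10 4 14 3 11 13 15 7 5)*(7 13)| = 9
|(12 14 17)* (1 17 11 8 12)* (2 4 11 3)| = 14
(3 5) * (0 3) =(0 3 5) =[3, 1, 2, 5, 4, 0]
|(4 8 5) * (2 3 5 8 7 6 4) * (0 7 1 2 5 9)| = |(0 7 6 4 1 2 3 9)| = 8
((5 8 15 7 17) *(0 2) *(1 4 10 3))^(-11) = (0 2)(1 4 10 3)(5 17 7 15 8) = [2, 4, 0, 1, 10, 17, 6, 15, 5, 9, 3, 11, 12, 13, 14, 8, 16, 7]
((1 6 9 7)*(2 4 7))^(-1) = (1 7 4 2 9 6) = [0, 7, 9, 3, 2, 5, 1, 4, 8, 6]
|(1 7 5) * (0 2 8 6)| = |(0 2 8 6)(1 7 5)| = 12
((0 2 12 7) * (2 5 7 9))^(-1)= [7, 1, 9, 3, 4, 0, 6, 5, 8, 12, 10, 11, 2]= (0 7 5)(2 9 12)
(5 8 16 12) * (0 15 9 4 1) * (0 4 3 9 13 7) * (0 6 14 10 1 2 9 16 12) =(0 15 13 7 6 14 10 1 4 2 9 3 16)(5 8 12) =[15, 4, 9, 16, 2, 8, 14, 6, 12, 3, 1, 11, 5, 7, 10, 13, 0]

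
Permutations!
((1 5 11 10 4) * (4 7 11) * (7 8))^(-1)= (1 4 5)(7 8 10 11)= [0, 4, 2, 3, 5, 1, 6, 8, 10, 9, 11, 7]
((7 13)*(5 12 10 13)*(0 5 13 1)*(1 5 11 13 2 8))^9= [13, 11, 1, 3, 4, 5, 6, 8, 0, 9, 10, 7, 12, 2]= (0 13 2 1 11 7 8)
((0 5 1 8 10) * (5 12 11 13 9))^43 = (0 8 5 13 12 10 1 9 11) = [8, 9, 2, 3, 4, 13, 6, 7, 5, 11, 1, 0, 10, 12]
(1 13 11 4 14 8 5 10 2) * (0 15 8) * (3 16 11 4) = (0 15 8 5 10 2 1 13 4 14)(3 16 11) = [15, 13, 1, 16, 14, 10, 6, 7, 5, 9, 2, 3, 12, 4, 0, 8, 11]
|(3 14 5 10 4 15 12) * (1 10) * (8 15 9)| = 10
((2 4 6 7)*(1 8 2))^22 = [0, 6, 1, 3, 8, 5, 2, 4, 7] = (1 6 2)(4 8 7)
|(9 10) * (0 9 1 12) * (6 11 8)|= |(0 9 10 1 12)(6 11 8)|= 15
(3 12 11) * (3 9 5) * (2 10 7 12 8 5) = (2 10 7 12 11 9)(3 8 5) = [0, 1, 10, 8, 4, 3, 6, 12, 5, 2, 7, 9, 11]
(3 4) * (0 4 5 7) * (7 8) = (0 4 3 5 8 7) = [4, 1, 2, 5, 3, 8, 6, 0, 7]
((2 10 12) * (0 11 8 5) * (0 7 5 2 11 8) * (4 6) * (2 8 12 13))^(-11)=(0 12 11)(2 10 13)(4 6)(5 7)=[12, 1, 10, 3, 6, 7, 4, 5, 8, 9, 13, 0, 11, 2]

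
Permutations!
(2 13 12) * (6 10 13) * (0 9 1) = (0 9 1)(2 6 10 13 12) = [9, 0, 6, 3, 4, 5, 10, 7, 8, 1, 13, 11, 2, 12]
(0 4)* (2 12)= (0 4)(2 12)= [4, 1, 12, 3, 0, 5, 6, 7, 8, 9, 10, 11, 2]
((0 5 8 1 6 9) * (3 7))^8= (0 8 6)(1 9 5)= [8, 9, 2, 3, 4, 1, 0, 7, 6, 5]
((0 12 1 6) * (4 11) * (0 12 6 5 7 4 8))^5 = (0 7 6 4 12 11 1 8 5) = [7, 8, 2, 3, 12, 0, 4, 6, 5, 9, 10, 1, 11]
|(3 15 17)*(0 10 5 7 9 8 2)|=|(0 10 5 7 9 8 2)(3 15 17)|=21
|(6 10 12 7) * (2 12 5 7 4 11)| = 4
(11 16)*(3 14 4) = (3 14 4)(11 16) = [0, 1, 2, 14, 3, 5, 6, 7, 8, 9, 10, 16, 12, 13, 4, 15, 11]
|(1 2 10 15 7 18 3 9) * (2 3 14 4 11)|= 24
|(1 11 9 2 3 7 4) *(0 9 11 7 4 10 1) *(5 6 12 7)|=|(0 9 2 3 4)(1 5 6 12 7 10)|=30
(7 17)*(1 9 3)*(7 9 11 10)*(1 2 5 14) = (1 11 10 7 17 9 3 2 5 14) = [0, 11, 5, 2, 4, 14, 6, 17, 8, 3, 7, 10, 12, 13, 1, 15, 16, 9]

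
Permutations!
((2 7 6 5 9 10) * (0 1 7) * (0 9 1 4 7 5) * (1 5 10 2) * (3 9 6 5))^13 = [9, 10, 5, 4, 2, 0, 3, 6, 8, 7, 1] = (0 9 7 6 3 4 2 5)(1 10)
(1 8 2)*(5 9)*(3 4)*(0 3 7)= (0 3 4 7)(1 8 2)(5 9)= [3, 8, 1, 4, 7, 9, 6, 0, 2, 5]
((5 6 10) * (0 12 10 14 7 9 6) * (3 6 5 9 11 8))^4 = (0 5 9 10 12)(3 11 14)(6 8 7) = [5, 1, 2, 11, 4, 9, 8, 6, 7, 10, 12, 14, 0, 13, 3]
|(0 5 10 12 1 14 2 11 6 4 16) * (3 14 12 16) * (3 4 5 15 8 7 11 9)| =|(0 15 8 7 11 6 5 10 16)(1 12)(2 9 3 14)| =36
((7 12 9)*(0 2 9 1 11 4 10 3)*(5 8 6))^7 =(0 4 12 2 10 1 9 3 11 7)(5 8 6) =[4, 9, 10, 11, 12, 8, 5, 0, 6, 3, 1, 7, 2]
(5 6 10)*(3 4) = (3 4)(5 6 10) = [0, 1, 2, 4, 3, 6, 10, 7, 8, 9, 5]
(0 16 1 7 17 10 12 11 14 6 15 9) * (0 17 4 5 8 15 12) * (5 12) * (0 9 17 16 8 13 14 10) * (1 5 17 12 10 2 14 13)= [8, 7, 14, 3, 10, 1, 17, 4, 15, 16, 9, 2, 11, 13, 6, 12, 5, 0]= (0 8 15 12 11 2 14 6 17)(1 7 4 10 9 16 5)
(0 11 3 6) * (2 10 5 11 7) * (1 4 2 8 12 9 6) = [7, 4, 10, 1, 2, 11, 0, 8, 12, 6, 5, 3, 9] = (0 7 8 12 9 6)(1 4 2 10 5 11 3)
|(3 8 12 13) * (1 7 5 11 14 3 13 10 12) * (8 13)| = 8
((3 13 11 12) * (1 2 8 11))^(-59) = (1 12 2 3 8 13 11) = [0, 12, 3, 8, 4, 5, 6, 7, 13, 9, 10, 1, 2, 11]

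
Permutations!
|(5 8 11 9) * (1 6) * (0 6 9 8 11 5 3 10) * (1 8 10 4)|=12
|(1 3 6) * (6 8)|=|(1 3 8 6)|=4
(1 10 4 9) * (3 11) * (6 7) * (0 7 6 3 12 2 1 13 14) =(0 7 3 11 12 2 1 10 4 9 13 14) =[7, 10, 1, 11, 9, 5, 6, 3, 8, 13, 4, 12, 2, 14, 0]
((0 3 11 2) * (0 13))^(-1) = (0 13 2 11 3) = [13, 1, 11, 0, 4, 5, 6, 7, 8, 9, 10, 3, 12, 2]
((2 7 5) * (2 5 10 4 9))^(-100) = [0, 1, 2, 3, 4, 5, 6, 7, 8, 9, 10] = (10)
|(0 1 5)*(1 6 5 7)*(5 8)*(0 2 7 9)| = |(0 6 8 5 2 7 1 9)| = 8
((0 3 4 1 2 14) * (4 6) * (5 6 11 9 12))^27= (0 5 14 12 2 9 1 11 4 3 6)= [5, 11, 9, 6, 3, 14, 0, 7, 8, 1, 10, 4, 2, 13, 12]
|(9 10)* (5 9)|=3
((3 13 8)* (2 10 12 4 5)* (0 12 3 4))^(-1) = (0 12)(2 5 4 8 13 3 10) = [12, 1, 5, 10, 8, 4, 6, 7, 13, 9, 2, 11, 0, 3]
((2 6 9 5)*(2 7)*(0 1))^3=(0 1)(2 5 6 7 9)=[1, 0, 5, 3, 4, 6, 7, 9, 8, 2]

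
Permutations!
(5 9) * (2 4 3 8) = [0, 1, 4, 8, 3, 9, 6, 7, 2, 5] = (2 4 3 8)(5 9)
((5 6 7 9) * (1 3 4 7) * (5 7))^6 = (9)(1 3 4 5 6) = [0, 3, 2, 4, 5, 6, 1, 7, 8, 9]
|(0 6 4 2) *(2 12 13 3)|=7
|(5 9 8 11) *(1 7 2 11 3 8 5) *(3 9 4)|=|(1 7 2 11)(3 8 9 5 4)|=20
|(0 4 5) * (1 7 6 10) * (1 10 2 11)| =15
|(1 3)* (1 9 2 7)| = 5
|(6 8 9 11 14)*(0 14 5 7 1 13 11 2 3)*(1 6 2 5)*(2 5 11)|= 12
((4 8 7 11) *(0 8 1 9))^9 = (0 7 4 9 8 11 1) = [7, 0, 2, 3, 9, 5, 6, 4, 11, 8, 10, 1]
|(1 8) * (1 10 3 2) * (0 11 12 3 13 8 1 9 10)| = |(0 11 12 3 2 9 10 13 8)| = 9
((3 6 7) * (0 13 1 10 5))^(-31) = [5, 13, 2, 7, 4, 10, 3, 6, 8, 9, 1, 11, 12, 0] = (0 5 10 1 13)(3 7 6)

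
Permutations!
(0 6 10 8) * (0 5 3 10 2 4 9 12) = (0 6 2 4 9 12)(3 10 8 5) = [6, 1, 4, 10, 9, 3, 2, 7, 5, 12, 8, 11, 0]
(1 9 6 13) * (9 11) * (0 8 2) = [8, 11, 0, 3, 4, 5, 13, 7, 2, 6, 10, 9, 12, 1] = (0 8 2)(1 11 9 6 13)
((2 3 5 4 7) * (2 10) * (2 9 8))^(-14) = [0, 1, 5, 4, 10, 7, 6, 9, 3, 2, 8] = (2 5 7 9)(3 4 10 8)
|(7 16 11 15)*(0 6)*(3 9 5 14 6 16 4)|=11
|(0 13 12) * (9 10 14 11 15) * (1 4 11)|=|(0 13 12)(1 4 11 15 9 10 14)|=21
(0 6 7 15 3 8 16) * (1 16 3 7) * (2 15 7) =[6, 16, 15, 8, 4, 5, 1, 7, 3, 9, 10, 11, 12, 13, 14, 2, 0] =(0 6 1 16)(2 15)(3 8)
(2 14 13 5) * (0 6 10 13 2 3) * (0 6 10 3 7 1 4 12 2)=[10, 4, 14, 6, 12, 7, 3, 1, 8, 9, 13, 11, 2, 5, 0]=(0 10 13 5 7 1 4 12 2 14)(3 6)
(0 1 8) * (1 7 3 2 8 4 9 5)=[7, 4, 8, 2, 9, 1, 6, 3, 0, 5]=(0 7 3 2 8)(1 4 9 5)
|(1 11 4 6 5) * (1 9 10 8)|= |(1 11 4 6 5 9 10 8)|= 8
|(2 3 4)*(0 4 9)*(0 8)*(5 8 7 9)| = 6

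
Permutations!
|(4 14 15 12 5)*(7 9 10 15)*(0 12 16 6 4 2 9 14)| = |(0 12 5 2 9 10 15 16 6 4)(7 14)| = 10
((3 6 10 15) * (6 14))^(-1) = (3 15 10 6 14) = [0, 1, 2, 15, 4, 5, 14, 7, 8, 9, 6, 11, 12, 13, 3, 10]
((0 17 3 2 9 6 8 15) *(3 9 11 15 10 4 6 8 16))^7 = (0 16 9 2 10 15 6 17 3 8 11 4) = [16, 1, 10, 8, 0, 5, 17, 7, 11, 2, 15, 4, 12, 13, 14, 6, 9, 3]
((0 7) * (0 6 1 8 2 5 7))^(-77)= [0, 8, 5, 3, 4, 7, 1, 6, 2]= (1 8 2 5 7 6)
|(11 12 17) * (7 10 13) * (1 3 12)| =|(1 3 12 17 11)(7 10 13)| =15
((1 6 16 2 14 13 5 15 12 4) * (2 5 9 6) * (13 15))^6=(5 13 9 6 16)=[0, 1, 2, 3, 4, 13, 16, 7, 8, 6, 10, 11, 12, 9, 14, 15, 5]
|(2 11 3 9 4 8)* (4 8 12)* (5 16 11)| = |(2 5 16 11 3 9 8)(4 12)| = 14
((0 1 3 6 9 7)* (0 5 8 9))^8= (9)= [0, 1, 2, 3, 4, 5, 6, 7, 8, 9]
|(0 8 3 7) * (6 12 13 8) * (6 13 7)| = |(0 13 8 3 6 12 7)| = 7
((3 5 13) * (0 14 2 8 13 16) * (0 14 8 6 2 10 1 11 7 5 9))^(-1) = (0 9 3 13 8)(1 10 14 16 5 7 11)(2 6) = [9, 10, 6, 13, 4, 7, 2, 11, 0, 3, 14, 1, 12, 8, 16, 15, 5]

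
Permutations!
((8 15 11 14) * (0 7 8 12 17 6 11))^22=(0 8)(6 14 17 11 12)(7 15)=[8, 1, 2, 3, 4, 5, 14, 15, 0, 9, 10, 12, 6, 13, 17, 7, 16, 11]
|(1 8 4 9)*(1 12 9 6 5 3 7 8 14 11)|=|(1 14 11)(3 7 8 4 6 5)(9 12)|=6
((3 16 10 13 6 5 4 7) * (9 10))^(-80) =[0, 1, 2, 16, 7, 4, 5, 3, 8, 10, 13, 11, 12, 6, 14, 15, 9] =(3 16 9 10 13 6 5 4 7)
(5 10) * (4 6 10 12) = (4 6 10 5 12) = [0, 1, 2, 3, 6, 12, 10, 7, 8, 9, 5, 11, 4]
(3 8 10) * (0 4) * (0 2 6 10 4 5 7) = (0 5 7)(2 6 10 3 8 4) = [5, 1, 6, 8, 2, 7, 10, 0, 4, 9, 3]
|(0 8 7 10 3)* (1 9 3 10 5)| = 7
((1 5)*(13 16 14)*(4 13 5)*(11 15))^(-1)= (1 5 14 16 13 4)(11 15)= [0, 5, 2, 3, 1, 14, 6, 7, 8, 9, 10, 15, 12, 4, 16, 11, 13]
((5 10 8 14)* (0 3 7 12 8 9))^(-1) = (0 9 10 5 14 8 12 7 3) = [9, 1, 2, 0, 4, 14, 6, 3, 12, 10, 5, 11, 7, 13, 8]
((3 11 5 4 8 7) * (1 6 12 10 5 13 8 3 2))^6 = [0, 3, 4, 1, 2, 7, 11, 5, 10, 9, 8, 6, 13, 12] = (1 3)(2 4)(5 7)(6 11)(8 10)(12 13)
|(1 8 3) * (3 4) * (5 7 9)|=|(1 8 4 3)(5 7 9)|=12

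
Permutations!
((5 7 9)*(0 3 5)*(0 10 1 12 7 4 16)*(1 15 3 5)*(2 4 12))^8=(0 1 9)(2 10 5)(3 7 16)(4 15 12)=[1, 9, 10, 7, 15, 2, 6, 16, 8, 0, 5, 11, 4, 13, 14, 12, 3]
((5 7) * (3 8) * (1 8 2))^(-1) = (1 2 3 8)(5 7) = [0, 2, 3, 8, 4, 7, 6, 5, 1]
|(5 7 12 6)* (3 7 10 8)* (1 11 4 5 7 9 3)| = 6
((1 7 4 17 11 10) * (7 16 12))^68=(1 4)(7 10)(11 12)(16 17)=[0, 4, 2, 3, 1, 5, 6, 10, 8, 9, 7, 12, 11, 13, 14, 15, 17, 16]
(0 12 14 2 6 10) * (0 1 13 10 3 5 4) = (0 12 14 2 6 3 5 4)(1 13 10) = [12, 13, 6, 5, 0, 4, 3, 7, 8, 9, 1, 11, 14, 10, 2]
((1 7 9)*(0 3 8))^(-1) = [8, 9, 2, 0, 4, 5, 6, 1, 3, 7] = (0 8 3)(1 9 7)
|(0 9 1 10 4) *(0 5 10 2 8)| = |(0 9 1 2 8)(4 5 10)| = 15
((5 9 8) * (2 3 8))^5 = [0, 1, 2, 3, 4, 5, 6, 7, 8, 9] = (9)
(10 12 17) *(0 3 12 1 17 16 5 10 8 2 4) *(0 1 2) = (0 3 12 16 5 10 2 4 1 17 8) = [3, 17, 4, 12, 1, 10, 6, 7, 0, 9, 2, 11, 16, 13, 14, 15, 5, 8]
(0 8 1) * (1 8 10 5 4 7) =(0 10 5 4 7 1) =[10, 0, 2, 3, 7, 4, 6, 1, 8, 9, 5]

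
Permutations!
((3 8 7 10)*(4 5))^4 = (10) = [0, 1, 2, 3, 4, 5, 6, 7, 8, 9, 10]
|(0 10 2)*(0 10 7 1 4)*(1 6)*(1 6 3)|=|(0 7 3 1 4)(2 10)|=10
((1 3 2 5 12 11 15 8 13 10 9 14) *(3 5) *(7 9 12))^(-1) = (1 14 9 7 5)(2 3)(8 15 11 12 10 13) = [0, 14, 3, 2, 4, 1, 6, 5, 15, 7, 13, 12, 10, 8, 9, 11]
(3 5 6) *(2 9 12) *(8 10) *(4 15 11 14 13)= (2 9 12)(3 5 6)(4 15 11 14 13)(8 10)= [0, 1, 9, 5, 15, 6, 3, 7, 10, 12, 8, 14, 2, 4, 13, 11]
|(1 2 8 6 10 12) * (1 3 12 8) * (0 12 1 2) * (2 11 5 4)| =|(0 12 3 1)(2 11 5 4)(6 10 8)| =12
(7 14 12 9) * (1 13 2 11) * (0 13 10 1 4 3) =(0 13 2 11 4 3)(1 10)(7 14 12 9) =[13, 10, 11, 0, 3, 5, 6, 14, 8, 7, 1, 4, 9, 2, 12]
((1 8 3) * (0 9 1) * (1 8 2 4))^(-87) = (0 9 8 3) = [9, 1, 2, 0, 4, 5, 6, 7, 3, 8]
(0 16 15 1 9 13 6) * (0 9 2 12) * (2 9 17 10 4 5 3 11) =[16, 9, 12, 11, 5, 3, 17, 7, 8, 13, 4, 2, 0, 6, 14, 1, 15, 10] =(0 16 15 1 9 13 6 17 10 4 5 3 11 2 12)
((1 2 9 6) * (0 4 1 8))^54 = (0 6 2 4 8 9 1) = [6, 0, 4, 3, 8, 5, 2, 7, 9, 1]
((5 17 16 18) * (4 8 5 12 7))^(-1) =(4 7 12 18 16 17 5 8) =[0, 1, 2, 3, 7, 8, 6, 12, 4, 9, 10, 11, 18, 13, 14, 15, 17, 5, 16]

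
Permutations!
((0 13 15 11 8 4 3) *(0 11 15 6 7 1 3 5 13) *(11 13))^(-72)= (15)(1 6 3 7 13)= [0, 6, 2, 7, 4, 5, 3, 13, 8, 9, 10, 11, 12, 1, 14, 15]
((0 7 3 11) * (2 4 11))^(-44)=[4, 1, 7, 0, 3, 5, 6, 11, 8, 9, 10, 2]=(0 4 3)(2 7 11)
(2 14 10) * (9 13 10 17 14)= (2 9 13 10)(14 17)= [0, 1, 9, 3, 4, 5, 6, 7, 8, 13, 2, 11, 12, 10, 17, 15, 16, 14]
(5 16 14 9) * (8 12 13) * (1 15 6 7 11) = (1 15 6 7 11)(5 16 14 9)(8 12 13) = [0, 15, 2, 3, 4, 16, 7, 11, 12, 5, 10, 1, 13, 8, 9, 6, 14]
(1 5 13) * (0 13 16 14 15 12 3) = (0 13 1 5 16 14 15 12 3) = [13, 5, 2, 0, 4, 16, 6, 7, 8, 9, 10, 11, 3, 1, 15, 12, 14]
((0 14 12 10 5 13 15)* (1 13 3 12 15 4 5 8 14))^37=(0 5 8 1 3 14 13 12 15 4 10)=[5, 3, 2, 14, 10, 8, 6, 7, 1, 9, 0, 11, 15, 12, 13, 4]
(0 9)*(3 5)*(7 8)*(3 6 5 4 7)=(0 9)(3 4 7 8)(5 6)=[9, 1, 2, 4, 7, 6, 5, 8, 3, 0]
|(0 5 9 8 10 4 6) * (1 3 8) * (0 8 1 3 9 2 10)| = 21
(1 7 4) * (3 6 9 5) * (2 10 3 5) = (1 7 4)(2 10 3 6 9) = [0, 7, 10, 6, 1, 5, 9, 4, 8, 2, 3]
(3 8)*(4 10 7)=[0, 1, 2, 8, 10, 5, 6, 4, 3, 9, 7]=(3 8)(4 10 7)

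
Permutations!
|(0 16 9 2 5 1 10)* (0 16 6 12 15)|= 12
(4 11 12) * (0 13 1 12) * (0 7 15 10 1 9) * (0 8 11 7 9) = (0 13)(1 12 4 7 15 10)(8 11 9) = [13, 12, 2, 3, 7, 5, 6, 15, 11, 8, 1, 9, 4, 0, 14, 10]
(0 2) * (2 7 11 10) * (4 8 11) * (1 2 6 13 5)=(0 7 4 8 11 10 6 13 5 1 2)=[7, 2, 0, 3, 8, 1, 13, 4, 11, 9, 6, 10, 12, 5]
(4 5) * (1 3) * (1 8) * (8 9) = (1 3 9 8)(4 5) = [0, 3, 2, 9, 5, 4, 6, 7, 1, 8]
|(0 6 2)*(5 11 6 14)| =6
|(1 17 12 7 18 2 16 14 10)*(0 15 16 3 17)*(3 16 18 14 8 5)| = 14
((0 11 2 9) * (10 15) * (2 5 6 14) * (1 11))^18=[11, 5, 0, 3, 4, 14, 2, 7, 8, 1, 10, 6, 12, 13, 9, 15]=(15)(0 11 6 2)(1 5 14 9)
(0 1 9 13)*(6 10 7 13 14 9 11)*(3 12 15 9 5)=[1, 11, 2, 12, 4, 3, 10, 13, 8, 14, 7, 6, 15, 0, 5, 9]=(0 1 11 6 10 7 13)(3 12 15 9 14 5)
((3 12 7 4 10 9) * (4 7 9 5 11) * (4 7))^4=(3 12 9)(4 7 11 5 10)=[0, 1, 2, 12, 7, 10, 6, 11, 8, 3, 4, 5, 9]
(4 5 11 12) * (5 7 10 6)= (4 7 10 6 5 11 12)= [0, 1, 2, 3, 7, 11, 5, 10, 8, 9, 6, 12, 4]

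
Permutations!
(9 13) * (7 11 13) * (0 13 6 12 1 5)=[13, 5, 2, 3, 4, 0, 12, 11, 8, 7, 10, 6, 1, 9]=(0 13 9 7 11 6 12 1 5)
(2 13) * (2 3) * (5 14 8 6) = (2 13 3)(5 14 8 6) = [0, 1, 13, 2, 4, 14, 5, 7, 6, 9, 10, 11, 12, 3, 8]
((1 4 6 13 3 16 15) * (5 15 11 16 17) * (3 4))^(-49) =(1 3 17 5 15)(4 13 6)(11 16) =[0, 3, 2, 17, 13, 15, 4, 7, 8, 9, 10, 16, 12, 6, 14, 1, 11, 5]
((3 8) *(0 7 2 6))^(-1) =(0 6 2 7)(3 8) =[6, 1, 7, 8, 4, 5, 2, 0, 3]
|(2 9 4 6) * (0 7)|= 4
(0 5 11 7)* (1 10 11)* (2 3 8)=(0 5 1 10 11 7)(2 3 8)=[5, 10, 3, 8, 4, 1, 6, 0, 2, 9, 11, 7]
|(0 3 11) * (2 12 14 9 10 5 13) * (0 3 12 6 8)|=10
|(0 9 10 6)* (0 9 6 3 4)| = 6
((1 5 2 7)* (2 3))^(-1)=(1 7 2 3 5)=[0, 7, 3, 5, 4, 1, 6, 2]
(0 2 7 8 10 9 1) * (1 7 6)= [2, 0, 6, 3, 4, 5, 1, 8, 10, 7, 9]= (0 2 6 1)(7 8 10 9)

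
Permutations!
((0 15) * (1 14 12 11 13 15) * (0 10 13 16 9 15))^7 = (0 15 11 1 10 16 14 13 9 12) = [15, 10, 2, 3, 4, 5, 6, 7, 8, 12, 16, 1, 0, 9, 13, 11, 14]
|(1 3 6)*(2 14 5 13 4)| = 15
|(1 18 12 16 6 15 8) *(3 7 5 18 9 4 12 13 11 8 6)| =12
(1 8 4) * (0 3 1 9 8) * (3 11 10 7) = (0 11 10 7 3 1)(4 9 8) = [11, 0, 2, 1, 9, 5, 6, 3, 4, 8, 7, 10]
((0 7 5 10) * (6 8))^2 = (0 5)(7 10) = [5, 1, 2, 3, 4, 0, 6, 10, 8, 9, 7]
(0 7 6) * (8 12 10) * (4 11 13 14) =(0 7 6)(4 11 13 14)(8 12 10) =[7, 1, 2, 3, 11, 5, 0, 6, 12, 9, 8, 13, 10, 14, 4]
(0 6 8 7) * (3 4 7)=(0 6 8 3 4 7)=[6, 1, 2, 4, 7, 5, 8, 0, 3]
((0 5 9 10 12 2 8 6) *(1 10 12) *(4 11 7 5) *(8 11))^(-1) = (0 6 8 4)(1 10)(2 12 9 5 7 11) = [6, 10, 12, 3, 0, 7, 8, 11, 4, 5, 1, 2, 9]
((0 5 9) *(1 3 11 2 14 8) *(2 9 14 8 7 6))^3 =(0 7 8 11 5 6 1 9 14 2 3) =[7, 9, 3, 0, 4, 6, 1, 8, 11, 14, 10, 5, 12, 13, 2]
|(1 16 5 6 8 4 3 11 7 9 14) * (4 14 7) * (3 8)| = |(1 16 5 6 3 11 4 8 14)(7 9)| = 18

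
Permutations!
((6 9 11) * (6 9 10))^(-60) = (11) = [0, 1, 2, 3, 4, 5, 6, 7, 8, 9, 10, 11]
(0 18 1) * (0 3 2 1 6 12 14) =(0 18 6 12 14)(1 3 2) =[18, 3, 1, 2, 4, 5, 12, 7, 8, 9, 10, 11, 14, 13, 0, 15, 16, 17, 6]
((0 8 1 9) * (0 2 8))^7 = (1 8 2 9) = [0, 8, 9, 3, 4, 5, 6, 7, 2, 1]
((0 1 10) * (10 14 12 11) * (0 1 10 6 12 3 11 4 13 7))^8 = (0 4 11 1 7 12 3 10 13 6 14) = [4, 7, 2, 10, 11, 5, 14, 12, 8, 9, 13, 1, 3, 6, 0]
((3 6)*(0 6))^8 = (0 3 6) = [3, 1, 2, 6, 4, 5, 0]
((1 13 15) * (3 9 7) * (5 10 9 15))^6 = [0, 3, 2, 9, 4, 1, 6, 10, 8, 5, 13, 11, 12, 15, 14, 7] = (1 3 9 5)(7 10 13 15)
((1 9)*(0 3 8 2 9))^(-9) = [2, 8, 0, 9, 4, 5, 6, 7, 1, 3] = (0 2)(1 8)(3 9)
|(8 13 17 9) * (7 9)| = |(7 9 8 13 17)| = 5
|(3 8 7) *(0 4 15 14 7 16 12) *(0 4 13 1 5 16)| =|(0 13 1 5 16 12 4 15 14 7 3 8)| =12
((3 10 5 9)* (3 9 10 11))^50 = (11) = [0, 1, 2, 3, 4, 5, 6, 7, 8, 9, 10, 11]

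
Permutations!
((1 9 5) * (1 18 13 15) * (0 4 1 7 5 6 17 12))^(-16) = (0 17 9 4 12 6 1)(5 7 15 13 18) = [17, 0, 2, 3, 12, 7, 1, 15, 8, 4, 10, 11, 6, 18, 14, 13, 16, 9, 5]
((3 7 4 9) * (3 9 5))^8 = (9) = [0, 1, 2, 3, 4, 5, 6, 7, 8, 9]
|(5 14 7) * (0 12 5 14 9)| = |(0 12 5 9)(7 14)| = 4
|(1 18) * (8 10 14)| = 6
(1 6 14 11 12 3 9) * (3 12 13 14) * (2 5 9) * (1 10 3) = [0, 6, 5, 2, 4, 9, 1, 7, 8, 10, 3, 13, 12, 14, 11] = (1 6)(2 5 9 10 3)(11 13 14)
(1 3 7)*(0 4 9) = [4, 3, 2, 7, 9, 5, 6, 1, 8, 0] = (0 4 9)(1 3 7)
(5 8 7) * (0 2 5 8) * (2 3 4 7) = (0 3 4 7 8 2 5) = [3, 1, 5, 4, 7, 0, 6, 8, 2]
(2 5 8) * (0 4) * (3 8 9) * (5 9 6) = [4, 1, 9, 8, 0, 6, 5, 7, 2, 3] = (0 4)(2 9 3 8)(5 6)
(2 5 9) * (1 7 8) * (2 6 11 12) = [0, 7, 5, 3, 4, 9, 11, 8, 1, 6, 10, 12, 2] = (1 7 8)(2 5 9 6 11 12)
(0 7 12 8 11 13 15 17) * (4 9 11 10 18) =(0 7 12 8 10 18 4 9 11 13 15 17) =[7, 1, 2, 3, 9, 5, 6, 12, 10, 11, 18, 13, 8, 15, 14, 17, 16, 0, 4]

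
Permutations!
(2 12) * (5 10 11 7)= (2 12)(5 10 11 7)= [0, 1, 12, 3, 4, 10, 6, 5, 8, 9, 11, 7, 2]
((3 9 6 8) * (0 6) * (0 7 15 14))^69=(0 7 8 14 9 6 15 3)=[7, 1, 2, 0, 4, 5, 15, 8, 14, 6, 10, 11, 12, 13, 9, 3]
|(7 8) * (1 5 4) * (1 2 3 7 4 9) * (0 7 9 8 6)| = 21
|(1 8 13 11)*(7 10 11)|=6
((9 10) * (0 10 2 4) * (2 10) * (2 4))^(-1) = (0 4)(9 10) = [4, 1, 2, 3, 0, 5, 6, 7, 8, 10, 9]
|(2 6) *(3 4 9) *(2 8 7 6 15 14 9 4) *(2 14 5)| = |(2 15 5)(3 14 9)(6 8 7)| = 3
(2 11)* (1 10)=(1 10)(2 11)=[0, 10, 11, 3, 4, 5, 6, 7, 8, 9, 1, 2]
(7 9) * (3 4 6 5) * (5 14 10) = (3 4 6 14 10 5)(7 9) = [0, 1, 2, 4, 6, 3, 14, 9, 8, 7, 5, 11, 12, 13, 10]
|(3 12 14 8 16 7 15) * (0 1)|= 14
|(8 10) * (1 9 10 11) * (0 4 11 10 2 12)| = |(0 4 11 1 9 2 12)(8 10)| = 14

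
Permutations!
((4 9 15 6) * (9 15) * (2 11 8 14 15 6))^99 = (2 15 14 8 11)(4 6) = [0, 1, 15, 3, 6, 5, 4, 7, 11, 9, 10, 2, 12, 13, 8, 14]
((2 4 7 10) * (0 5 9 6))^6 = (0 9)(2 7)(4 10)(5 6) = [9, 1, 7, 3, 10, 6, 5, 2, 8, 0, 4]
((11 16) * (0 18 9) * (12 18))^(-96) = (18) = [0, 1, 2, 3, 4, 5, 6, 7, 8, 9, 10, 11, 12, 13, 14, 15, 16, 17, 18]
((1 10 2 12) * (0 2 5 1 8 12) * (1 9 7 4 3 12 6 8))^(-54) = [0, 5, 2, 1, 12, 7, 6, 3, 8, 4, 9, 11, 10] = (1 5 7 3)(4 12 10 9)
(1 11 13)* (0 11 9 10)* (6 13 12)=(0 11 12 6 13 1 9 10)=[11, 9, 2, 3, 4, 5, 13, 7, 8, 10, 0, 12, 6, 1]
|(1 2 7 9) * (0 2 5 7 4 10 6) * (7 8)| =5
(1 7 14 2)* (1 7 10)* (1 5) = (1 10 5)(2 7 14) = [0, 10, 7, 3, 4, 1, 6, 14, 8, 9, 5, 11, 12, 13, 2]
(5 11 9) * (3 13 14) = (3 13 14)(5 11 9) = [0, 1, 2, 13, 4, 11, 6, 7, 8, 5, 10, 9, 12, 14, 3]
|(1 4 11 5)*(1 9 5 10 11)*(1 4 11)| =|(1 11 10)(5 9)| =6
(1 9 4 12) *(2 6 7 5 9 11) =(1 11 2 6 7 5 9 4 12) =[0, 11, 6, 3, 12, 9, 7, 5, 8, 4, 10, 2, 1]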